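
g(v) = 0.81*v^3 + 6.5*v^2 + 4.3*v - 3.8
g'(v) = 2.43*v^2 + 13.0*v + 4.3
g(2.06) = 39.72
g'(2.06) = 41.39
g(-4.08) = 31.84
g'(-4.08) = -8.29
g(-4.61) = 35.16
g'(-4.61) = -3.99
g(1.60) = 23.04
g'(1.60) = 31.32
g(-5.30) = 35.40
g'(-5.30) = 3.66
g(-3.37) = 24.53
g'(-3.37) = -11.91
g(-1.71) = 3.80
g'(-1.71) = -10.82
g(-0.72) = -3.83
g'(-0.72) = -3.80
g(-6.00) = 29.44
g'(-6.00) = 13.78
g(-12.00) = -519.08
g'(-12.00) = 198.22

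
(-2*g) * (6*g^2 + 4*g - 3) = -12*g^3 - 8*g^2 + 6*g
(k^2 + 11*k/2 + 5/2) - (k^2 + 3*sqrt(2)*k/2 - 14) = -3*sqrt(2)*k/2 + 11*k/2 + 33/2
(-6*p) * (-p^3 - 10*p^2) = 6*p^4 + 60*p^3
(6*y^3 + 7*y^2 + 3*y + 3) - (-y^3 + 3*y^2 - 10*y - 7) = 7*y^3 + 4*y^2 + 13*y + 10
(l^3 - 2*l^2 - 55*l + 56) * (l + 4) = l^4 + 2*l^3 - 63*l^2 - 164*l + 224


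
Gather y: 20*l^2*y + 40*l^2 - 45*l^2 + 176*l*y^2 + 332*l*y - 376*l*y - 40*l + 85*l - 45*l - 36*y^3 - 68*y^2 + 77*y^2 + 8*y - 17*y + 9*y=-5*l^2 - 36*y^3 + y^2*(176*l + 9) + y*(20*l^2 - 44*l)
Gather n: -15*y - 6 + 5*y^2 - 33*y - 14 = 5*y^2 - 48*y - 20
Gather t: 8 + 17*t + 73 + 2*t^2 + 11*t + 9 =2*t^2 + 28*t + 90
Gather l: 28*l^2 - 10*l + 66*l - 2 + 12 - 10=28*l^2 + 56*l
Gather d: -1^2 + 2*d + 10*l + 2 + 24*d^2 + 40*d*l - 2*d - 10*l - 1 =24*d^2 + 40*d*l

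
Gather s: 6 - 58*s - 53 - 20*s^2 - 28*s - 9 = -20*s^2 - 86*s - 56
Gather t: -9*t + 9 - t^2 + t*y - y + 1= -t^2 + t*(y - 9) - y + 10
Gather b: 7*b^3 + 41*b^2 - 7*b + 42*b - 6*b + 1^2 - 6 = 7*b^3 + 41*b^2 + 29*b - 5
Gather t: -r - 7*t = -r - 7*t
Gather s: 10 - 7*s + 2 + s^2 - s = s^2 - 8*s + 12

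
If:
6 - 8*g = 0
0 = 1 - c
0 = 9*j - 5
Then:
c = 1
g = 3/4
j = 5/9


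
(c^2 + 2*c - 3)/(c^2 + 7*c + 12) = (c - 1)/(c + 4)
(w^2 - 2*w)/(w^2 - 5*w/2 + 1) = 2*w/(2*w - 1)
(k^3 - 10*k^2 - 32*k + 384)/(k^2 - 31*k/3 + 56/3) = 3*(k^2 - 2*k - 48)/(3*k - 7)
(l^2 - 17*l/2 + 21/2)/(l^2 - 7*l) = (l - 3/2)/l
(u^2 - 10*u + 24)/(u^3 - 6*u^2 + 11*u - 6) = (u^2 - 10*u + 24)/(u^3 - 6*u^2 + 11*u - 6)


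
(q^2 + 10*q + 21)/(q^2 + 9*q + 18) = (q + 7)/(q + 6)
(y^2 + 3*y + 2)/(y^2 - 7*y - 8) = (y + 2)/(y - 8)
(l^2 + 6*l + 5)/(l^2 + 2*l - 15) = (l + 1)/(l - 3)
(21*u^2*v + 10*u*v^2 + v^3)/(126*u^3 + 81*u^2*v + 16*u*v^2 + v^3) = v/(6*u + v)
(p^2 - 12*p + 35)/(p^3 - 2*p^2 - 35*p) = (p - 5)/(p*(p + 5))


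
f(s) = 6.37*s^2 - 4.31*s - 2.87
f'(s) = 12.74*s - 4.31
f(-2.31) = 41.08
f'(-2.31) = -33.74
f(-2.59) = 51.02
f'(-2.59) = -37.31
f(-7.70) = 407.99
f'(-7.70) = -102.41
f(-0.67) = 2.88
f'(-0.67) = -12.85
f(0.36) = -3.60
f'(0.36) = 0.28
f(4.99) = 134.24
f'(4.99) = 59.26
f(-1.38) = 15.21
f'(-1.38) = -21.89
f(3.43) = 57.29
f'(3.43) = 39.39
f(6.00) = 200.59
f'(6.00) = 72.13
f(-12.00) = 966.13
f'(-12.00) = -157.19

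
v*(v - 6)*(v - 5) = v^3 - 11*v^2 + 30*v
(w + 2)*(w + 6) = w^2 + 8*w + 12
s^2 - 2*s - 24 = (s - 6)*(s + 4)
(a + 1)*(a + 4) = a^2 + 5*a + 4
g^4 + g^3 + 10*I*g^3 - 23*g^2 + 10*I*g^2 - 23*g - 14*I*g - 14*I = (g + 2*I)*(g + 7*I)*(-I*g + 1)*(I*g + I)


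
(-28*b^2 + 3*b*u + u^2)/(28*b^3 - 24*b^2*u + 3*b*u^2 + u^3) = (-4*b + u)/(4*b^2 - 4*b*u + u^2)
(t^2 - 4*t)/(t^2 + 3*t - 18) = t*(t - 4)/(t^2 + 3*t - 18)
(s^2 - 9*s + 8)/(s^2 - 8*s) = (s - 1)/s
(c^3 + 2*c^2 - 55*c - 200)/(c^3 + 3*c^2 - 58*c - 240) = (c + 5)/(c + 6)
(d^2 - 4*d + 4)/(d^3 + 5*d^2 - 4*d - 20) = (d - 2)/(d^2 + 7*d + 10)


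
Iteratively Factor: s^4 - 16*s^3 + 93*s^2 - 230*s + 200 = (s - 5)*(s^3 - 11*s^2 + 38*s - 40) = (s - 5)*(s - 2)*(s^2 - 9*s + 20) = (s - 5)^2*(s - 2)*(s - 4)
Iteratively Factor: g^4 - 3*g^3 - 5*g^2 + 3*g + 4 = (g + 1)*(g^3 - 4*g^2 - g + 4) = (g - 4)*(g + 1)*(g^2 - 1) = (g - 4)*(g + 1)^2*(g - 1)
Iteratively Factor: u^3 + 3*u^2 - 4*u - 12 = (u + 3)*(u^2 - 4) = (u + 2)*(u + 3)*(u - 2)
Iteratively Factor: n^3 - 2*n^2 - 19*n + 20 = (n - 5)*(n^2 + 3*n - 4) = (n - 5)*(n + 4)*(n - 1)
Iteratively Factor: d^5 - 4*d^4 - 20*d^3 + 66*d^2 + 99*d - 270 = (d + 3)*(d^4 - 7*d^3 + d^2 + 63*d - 90) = (d - 3)*(d + 3)*(d^3 - 4*d^2 - 11*d + 30) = (d - 3)*(d + 3)^2*(d^2 - 7*d + 10) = (d - 5)*(d - 3)*(d + 3)^2*(d - 2)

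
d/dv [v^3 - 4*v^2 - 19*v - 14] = 3*v^2 - 8*v - 19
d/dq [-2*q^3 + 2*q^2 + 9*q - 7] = -6*q^2 + 4*q + 9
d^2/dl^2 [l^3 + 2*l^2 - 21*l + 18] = 6*l + 4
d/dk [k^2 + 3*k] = 2*k + 3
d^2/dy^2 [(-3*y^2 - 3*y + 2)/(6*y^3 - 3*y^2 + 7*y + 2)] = 8*(-27*y^6 - 81*y^5 + 243*y^4 + 117*y^2 - 63*y + 35)/(216*y^9 - 324*y^8 + 918*y^7 - 567*y^6 + 855*y^5 + 117*y^4 + 163*y^3 + 258*y^2 + 84*y + 8)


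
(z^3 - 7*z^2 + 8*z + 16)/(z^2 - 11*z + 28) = (z^2 - 3*z - 4)/(z - 7)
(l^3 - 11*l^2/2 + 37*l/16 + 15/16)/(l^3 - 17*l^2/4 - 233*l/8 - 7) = (4*l^2 - 23*l + 15)/(2*(2*l^2 - 9*l - 56))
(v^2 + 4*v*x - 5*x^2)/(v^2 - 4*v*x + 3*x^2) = (-v - 5*x)/(-v + 3*x)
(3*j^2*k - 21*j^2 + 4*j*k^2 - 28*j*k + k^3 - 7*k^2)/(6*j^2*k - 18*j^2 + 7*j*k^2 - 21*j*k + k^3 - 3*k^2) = (3*j*k - 21*j + k^2 - 7*k)/(6*j*k - 18*j + k^2 - 3*k)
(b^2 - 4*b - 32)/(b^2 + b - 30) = (b^2 - 4*b - 32)/(b^2 + b - 30)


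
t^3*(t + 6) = t^4 + 6*t^3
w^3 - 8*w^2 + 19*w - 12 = (w - 4)*(w - 3)*(w - 1)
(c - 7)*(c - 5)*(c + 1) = c^3 - 11*c^2 + 23*c + 35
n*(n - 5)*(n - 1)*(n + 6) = n^4 - 31*n^2 + 30*n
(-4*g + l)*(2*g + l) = -8*g^2 - 2*g*l + l^2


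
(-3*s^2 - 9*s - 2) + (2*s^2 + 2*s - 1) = -s^2 - 7*s - 3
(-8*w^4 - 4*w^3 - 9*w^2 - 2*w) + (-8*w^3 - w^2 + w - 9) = -8*w^4 - 12*w^3 - 10*w^2 - w - 9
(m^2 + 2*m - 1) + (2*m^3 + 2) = 2*m^3 + m^2 + 2*m + 1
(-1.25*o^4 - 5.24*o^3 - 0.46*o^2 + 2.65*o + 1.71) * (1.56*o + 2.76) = -1.95*o^5 - 11.6244*o^4 - 15.18*o^3 + 2.8644*o^2 + 9.9816*o + 4.7196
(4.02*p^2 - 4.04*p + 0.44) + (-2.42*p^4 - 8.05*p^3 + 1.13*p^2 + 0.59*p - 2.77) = -2.42*p^4 - 8.05*p^3 + 5.15*p^2 - 3.45*p - 2.33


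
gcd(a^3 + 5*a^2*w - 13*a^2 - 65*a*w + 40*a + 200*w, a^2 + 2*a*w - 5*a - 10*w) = a - 5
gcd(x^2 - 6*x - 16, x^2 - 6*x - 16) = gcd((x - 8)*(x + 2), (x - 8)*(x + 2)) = x^2 - 6*x - 16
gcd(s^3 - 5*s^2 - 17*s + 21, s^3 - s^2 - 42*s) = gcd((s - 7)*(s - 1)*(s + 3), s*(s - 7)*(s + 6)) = s - 7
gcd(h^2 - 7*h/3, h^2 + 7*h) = h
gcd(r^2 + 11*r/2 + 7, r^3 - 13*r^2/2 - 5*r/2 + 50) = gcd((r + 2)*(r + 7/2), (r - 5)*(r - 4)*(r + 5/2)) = 1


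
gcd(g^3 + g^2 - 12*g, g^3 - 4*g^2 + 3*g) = g^2 - 3*g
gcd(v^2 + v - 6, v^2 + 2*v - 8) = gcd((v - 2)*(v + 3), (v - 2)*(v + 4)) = v - 2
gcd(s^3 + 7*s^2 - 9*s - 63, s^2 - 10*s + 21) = s - 3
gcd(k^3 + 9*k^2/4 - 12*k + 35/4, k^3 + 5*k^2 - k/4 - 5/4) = k + 5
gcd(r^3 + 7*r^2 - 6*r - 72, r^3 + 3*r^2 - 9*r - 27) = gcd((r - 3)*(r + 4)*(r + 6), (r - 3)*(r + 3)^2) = r - 3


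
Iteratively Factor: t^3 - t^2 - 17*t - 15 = (t + 1)*(t^2 - 2*t - 15) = (t - 5)*(t + 1)*(t + 3)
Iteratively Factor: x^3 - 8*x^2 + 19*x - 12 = (x - 3)*(x^2 - 5*x + 4) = (x - 3)*(x - 1)*(x - 4)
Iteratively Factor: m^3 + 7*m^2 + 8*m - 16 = (m + 4)*(m^2 + 3*m - 4) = (m - 1)*(m + 4)*(m + 4)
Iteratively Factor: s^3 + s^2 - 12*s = (s)*(s^2 + s - 12) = s*(s - 3)*(s + 4)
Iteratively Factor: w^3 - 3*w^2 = (w - 3)*(w^2) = w*(w - 3)*(w)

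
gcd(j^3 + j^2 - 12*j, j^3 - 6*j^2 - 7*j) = j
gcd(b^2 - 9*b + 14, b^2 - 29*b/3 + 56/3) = b - 7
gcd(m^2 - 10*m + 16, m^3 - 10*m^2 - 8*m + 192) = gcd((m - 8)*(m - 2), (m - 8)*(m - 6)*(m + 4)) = m - 8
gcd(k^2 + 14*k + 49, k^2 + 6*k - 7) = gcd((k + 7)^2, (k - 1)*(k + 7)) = k + 7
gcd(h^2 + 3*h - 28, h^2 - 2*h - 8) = h - 4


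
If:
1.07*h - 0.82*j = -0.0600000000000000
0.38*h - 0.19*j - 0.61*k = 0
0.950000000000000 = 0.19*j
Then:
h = 3.78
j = 5.00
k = 0.79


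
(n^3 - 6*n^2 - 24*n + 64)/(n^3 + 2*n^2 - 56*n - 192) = (n - 2)/(n + 6)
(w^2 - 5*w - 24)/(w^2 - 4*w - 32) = (w + 3)/(w + 4)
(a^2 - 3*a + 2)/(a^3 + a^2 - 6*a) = (a - 1)/(a*(a + 3))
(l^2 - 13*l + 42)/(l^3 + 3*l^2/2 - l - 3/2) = 2*(l^2 - 13*l + 42)/(2*l^3 + 3*l^2 - 2*l - 3)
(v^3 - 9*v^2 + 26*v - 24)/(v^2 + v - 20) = (v^2 - 5*v + 6)/(v + 5)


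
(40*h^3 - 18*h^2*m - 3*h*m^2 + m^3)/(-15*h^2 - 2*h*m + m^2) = (-8*h^2 + 2*h*m + m^2)/(3*h + m)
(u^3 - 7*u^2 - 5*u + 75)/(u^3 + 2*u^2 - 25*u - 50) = (u^2 - 2*u - 15)/(u^2 + 7*u + 10)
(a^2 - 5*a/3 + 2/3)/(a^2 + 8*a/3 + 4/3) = (3*a^2 - 5*a + 2)/(3*a^2 + 8*a + 4)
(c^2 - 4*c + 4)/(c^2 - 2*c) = (c - 2)/c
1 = 1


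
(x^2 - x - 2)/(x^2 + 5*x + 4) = (x - 2)/(x + 4)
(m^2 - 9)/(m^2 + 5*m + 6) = (m - 3)/(m + 2)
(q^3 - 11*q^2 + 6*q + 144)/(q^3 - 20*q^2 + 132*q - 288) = (q + 3)/(q - 6)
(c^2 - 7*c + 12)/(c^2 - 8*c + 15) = (c - 4)/(c - 5)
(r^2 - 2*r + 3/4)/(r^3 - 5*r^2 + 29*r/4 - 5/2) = (2*r - 3)/(2*r^2 - 9*r + 10)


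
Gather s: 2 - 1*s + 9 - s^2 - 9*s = -s^2 - 10*s + 11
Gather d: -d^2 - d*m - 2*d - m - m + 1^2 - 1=-d^2 + d*(-m - 2) - 2*m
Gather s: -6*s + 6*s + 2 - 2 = 0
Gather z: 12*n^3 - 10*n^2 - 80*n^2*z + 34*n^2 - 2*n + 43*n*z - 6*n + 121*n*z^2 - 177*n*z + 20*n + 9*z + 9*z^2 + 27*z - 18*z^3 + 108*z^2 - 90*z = 12*n^3 + 24*n^2 + 12*n - 18*z^3 + z^2*(121*n + 117) + z*(-80*n^2 - 134*n - 54)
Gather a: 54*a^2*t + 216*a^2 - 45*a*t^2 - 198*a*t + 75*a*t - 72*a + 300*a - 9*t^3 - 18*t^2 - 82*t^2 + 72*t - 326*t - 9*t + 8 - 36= a^2*(54*t + 216) + a*(-45*t^2 - 123*t + 228) - 9*t^3 - 100*t^2 - 263*t - 28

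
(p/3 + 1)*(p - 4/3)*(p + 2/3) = p^3/3 + 7*p^2/9 - 26*p/27 - 8/9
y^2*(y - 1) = y^3 - y^2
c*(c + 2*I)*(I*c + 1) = I*c^3 - c^2 + 2*I*c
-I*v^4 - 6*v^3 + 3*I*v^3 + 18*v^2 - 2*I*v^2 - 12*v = v*(v - 2)*(v - 6*I)*(-I*v + I)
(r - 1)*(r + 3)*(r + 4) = r^3 + 6*r^2 + 5*r - 12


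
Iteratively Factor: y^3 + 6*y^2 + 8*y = (y + 2)*(y^2 + 4*y) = y*(y + 2)*(y + 4)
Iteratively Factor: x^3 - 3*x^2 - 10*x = (x + 2)*(x^2 - 5*x) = x*(x + 2)*(x - 5)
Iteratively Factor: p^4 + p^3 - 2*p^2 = (p)*(p^3 + p^2 - 2*p) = p*(p - 1)*(p^2 + 2*p) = p^2*(p - 1)*(p + 2)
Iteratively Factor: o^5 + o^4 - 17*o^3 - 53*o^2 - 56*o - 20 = (o + 1)*(o^4 - 17*o^2 - 36*o - 20) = (o - 5)*(o + 1)*(o^3 + 5*o^2 + 8*o + 4) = (o - 5)*(o + 1)^2*(o^2 + 4*o + 4) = (o - 5)*(o + 1)^2*(o + 2)*(o + 2)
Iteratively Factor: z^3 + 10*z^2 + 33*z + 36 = (z + 3)*(z^2 + 7*z + 12) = (z + 3)^2*(z + 4)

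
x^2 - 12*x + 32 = (x - 8)*(x - 4)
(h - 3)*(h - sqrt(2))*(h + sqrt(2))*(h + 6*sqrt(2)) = h^4 - 3*h^3 + 6*sqrt(2)*h^3 - 18*sqrt(2)*h^2 - 2*h^2 - 12*sqrt(2)*h + 6*h + 36*sqrt(2)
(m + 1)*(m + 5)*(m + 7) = m^3 + 13*m^2 + 47*m + 35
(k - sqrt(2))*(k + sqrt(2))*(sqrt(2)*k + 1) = sqrt(2)*k^3 + k^2 - 2*sqrt(2)*k - 2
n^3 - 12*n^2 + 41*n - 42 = (n - 7)*(n - 3)*(n - 2)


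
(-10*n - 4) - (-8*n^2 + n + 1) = 8*n^2 - 11*n - 5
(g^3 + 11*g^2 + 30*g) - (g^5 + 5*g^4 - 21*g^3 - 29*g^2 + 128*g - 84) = -g^5 - 5*g^4 + 22*g^3 + 40*g^2 - 98*g + 84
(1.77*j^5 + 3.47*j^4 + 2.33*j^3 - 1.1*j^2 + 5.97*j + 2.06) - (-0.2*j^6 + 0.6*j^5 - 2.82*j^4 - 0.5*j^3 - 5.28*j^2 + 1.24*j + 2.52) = 0.2*j^6 + 1.17*j^5 + 6.29*j^4 + 2.83*j^3 + 4.18*j^2 + 4.73*j - 0.46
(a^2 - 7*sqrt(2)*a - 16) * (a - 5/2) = a^3 - 7*sqrt(2)*a^2 - 5*a^2/2 - 16*a + 35*sqrt(2)*a/2 + 40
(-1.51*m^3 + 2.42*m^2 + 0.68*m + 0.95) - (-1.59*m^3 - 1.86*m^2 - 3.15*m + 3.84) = 0.0800000000000001*m^3 + 4.28*m^2 + 3.83*m - 2.89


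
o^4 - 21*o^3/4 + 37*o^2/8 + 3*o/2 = o*(o - 4)*(o - 3/2)*(o + 1/4)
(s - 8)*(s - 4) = s^2 - 12*s + 32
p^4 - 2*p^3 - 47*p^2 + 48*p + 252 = (p - 7)*(p - 3)*(p + 2)*(p + 6)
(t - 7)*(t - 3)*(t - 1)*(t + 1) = t^4 - 10*t^3 + 20*t^2 + 10*t - 21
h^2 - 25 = (h - 5)*(h + 5)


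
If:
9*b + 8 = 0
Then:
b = -8/9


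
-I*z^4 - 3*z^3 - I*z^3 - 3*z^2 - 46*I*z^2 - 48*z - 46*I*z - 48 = (z - 8*I)*(z - I)*(z + 6*I)*(-I*z - I)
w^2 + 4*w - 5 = (w - 1)*(w + 5)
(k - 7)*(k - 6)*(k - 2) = k^3 - 15*k^2 + 68*k - 84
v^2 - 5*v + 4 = (v - 4)*(v - 1)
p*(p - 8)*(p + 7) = p^3 - p^2 - 56*p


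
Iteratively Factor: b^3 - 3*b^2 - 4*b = (b - 4)*(b^2 + b) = b*(b - 4)*(b + 1)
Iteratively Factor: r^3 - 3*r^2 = (r)*(r^2 - 3*r) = r^2*(r - 3)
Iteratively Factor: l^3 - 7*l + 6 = (l + 3)*(l^2 - 3*l + 2) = (l - 1)*(l + 3)*(l - 2)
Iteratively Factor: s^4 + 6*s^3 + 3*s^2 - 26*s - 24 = (s + 4)*(s^3 + 2*s^2 - 5*s - 6) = (s + 1)*(s + 4)*(s^2 + s - 6) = (s + 1)*(s + 3)*(s + 4)*(s - 2)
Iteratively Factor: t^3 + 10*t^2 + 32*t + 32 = (t + 2)*(t^2 + 8*t + 16) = (t + 2)*(t + 4)*(t + 4)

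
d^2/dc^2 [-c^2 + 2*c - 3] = -2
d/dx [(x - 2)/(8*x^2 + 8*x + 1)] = (-8*x^2 + 32*x + 17)/(64*x^4 + 128*x^3 + 80*x^2 + 16*x + 1)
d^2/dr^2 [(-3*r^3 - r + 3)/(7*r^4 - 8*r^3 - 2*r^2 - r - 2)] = 2*(-147*r^9 - 420*r^7 + 1819*r^6 - 3102*r^5 + 993*r^4 + 215*r^3 + 438*r^2 - 150*r - 7)/(343*r^12 - 1176*r^11 + 1050*r^10 + 13*r^9 - 258*r^8 + 468*r^7 - 299*r^6 - 144*r^5 - 42*r^4 - 121*r^3 - 30*r^2 - 12*r - 8)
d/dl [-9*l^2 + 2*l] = 2 - 18*l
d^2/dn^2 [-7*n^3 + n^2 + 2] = 2 - 42*n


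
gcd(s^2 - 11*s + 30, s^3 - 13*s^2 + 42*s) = s - 6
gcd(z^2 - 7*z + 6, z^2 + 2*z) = 1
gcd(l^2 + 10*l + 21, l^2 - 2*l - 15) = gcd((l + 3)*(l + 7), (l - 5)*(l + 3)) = l + 3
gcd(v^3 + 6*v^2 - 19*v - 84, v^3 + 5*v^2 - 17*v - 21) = v + 7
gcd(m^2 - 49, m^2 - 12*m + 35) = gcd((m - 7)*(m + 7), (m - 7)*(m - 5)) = m - 7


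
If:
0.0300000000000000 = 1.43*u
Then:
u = 0.02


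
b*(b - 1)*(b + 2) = b^3 + b^2 - 2*b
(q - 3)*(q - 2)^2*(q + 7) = q^4 - 33*q^2 + 100*q - 84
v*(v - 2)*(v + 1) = v^3 - v^2 - 2*v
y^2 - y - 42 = (y - 7)*(y + 6)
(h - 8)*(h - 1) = h^2 - 9*h + 8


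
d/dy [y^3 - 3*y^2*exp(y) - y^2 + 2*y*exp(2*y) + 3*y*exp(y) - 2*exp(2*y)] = -3*y^2*exp(y) + 3*y^2 + 4*y*exp(2*y) - 3*y*exp(y) - 2*y - 2*exp(2*y) + 3*exp(y)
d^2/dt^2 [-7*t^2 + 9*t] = -14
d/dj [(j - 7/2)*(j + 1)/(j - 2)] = (j^2 - 4*j + 17/2)/(j^2 - 4*j + 4)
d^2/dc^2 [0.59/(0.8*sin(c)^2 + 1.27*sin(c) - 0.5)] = (-1.5104*sin(c)^4 - 1.79832*sin(c)^3 + 0.369989000000001*sin(c)^2 + 3.22199*sin(c) + 2.375222)/(0.8*sin(c)^2 + 1.27*sin(c) - 0.5)^3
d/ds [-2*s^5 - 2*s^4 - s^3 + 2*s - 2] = -10*s^4 - 8*s^3 - 3*s^2 + 2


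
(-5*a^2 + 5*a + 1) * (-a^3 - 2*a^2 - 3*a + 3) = 5*a^5 + 5*a^4 + 4*a^3 - 32*a^2 + 12*a + 3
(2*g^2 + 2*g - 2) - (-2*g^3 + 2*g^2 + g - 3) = 2*g^3 + g + 1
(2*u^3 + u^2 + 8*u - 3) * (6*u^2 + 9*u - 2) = 12*u^5 + 24*u^4 + 53*u^3 + 52*u^2 - 43*u + 6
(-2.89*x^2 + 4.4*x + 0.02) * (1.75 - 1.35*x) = 3.9015*x^3 - 10.9975*x^2 + 7.673*x + 0.035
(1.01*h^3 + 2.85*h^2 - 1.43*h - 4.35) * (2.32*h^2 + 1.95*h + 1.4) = 2.3432*h^5 + 8.5815*h^4 + 3.6539*h^3 - 8.8905*h^2 - 10.4845*h - 6.09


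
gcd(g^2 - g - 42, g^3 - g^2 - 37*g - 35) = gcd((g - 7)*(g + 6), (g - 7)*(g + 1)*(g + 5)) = g - 7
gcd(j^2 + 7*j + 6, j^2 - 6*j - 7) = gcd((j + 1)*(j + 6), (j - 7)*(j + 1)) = j + 1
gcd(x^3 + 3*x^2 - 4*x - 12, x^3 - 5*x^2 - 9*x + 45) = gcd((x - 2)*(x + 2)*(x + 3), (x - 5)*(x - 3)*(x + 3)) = x + 3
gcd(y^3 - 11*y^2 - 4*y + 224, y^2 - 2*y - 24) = y + 4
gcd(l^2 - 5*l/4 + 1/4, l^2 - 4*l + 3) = l - 1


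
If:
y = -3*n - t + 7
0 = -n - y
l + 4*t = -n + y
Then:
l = -6*y - 28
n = -y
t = 2*y + 7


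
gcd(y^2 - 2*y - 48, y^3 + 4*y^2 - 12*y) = y + 6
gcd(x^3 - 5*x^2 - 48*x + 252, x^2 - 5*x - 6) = x - 6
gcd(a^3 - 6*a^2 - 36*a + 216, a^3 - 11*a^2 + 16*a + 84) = a - 6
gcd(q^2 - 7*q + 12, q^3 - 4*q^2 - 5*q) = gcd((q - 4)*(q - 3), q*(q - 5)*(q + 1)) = 1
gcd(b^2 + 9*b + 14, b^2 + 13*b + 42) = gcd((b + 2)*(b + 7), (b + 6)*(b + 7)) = b + 7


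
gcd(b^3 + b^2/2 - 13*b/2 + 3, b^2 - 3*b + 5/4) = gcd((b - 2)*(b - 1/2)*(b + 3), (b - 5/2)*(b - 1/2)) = b - 1/2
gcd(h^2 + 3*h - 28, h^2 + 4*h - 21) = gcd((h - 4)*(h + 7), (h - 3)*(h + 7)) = h + 7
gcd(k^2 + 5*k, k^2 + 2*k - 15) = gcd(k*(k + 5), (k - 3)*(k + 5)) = k + 5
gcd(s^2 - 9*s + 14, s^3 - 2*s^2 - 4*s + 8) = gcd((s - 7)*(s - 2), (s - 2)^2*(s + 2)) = s - 2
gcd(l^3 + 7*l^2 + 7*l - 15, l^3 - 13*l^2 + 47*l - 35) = l - 1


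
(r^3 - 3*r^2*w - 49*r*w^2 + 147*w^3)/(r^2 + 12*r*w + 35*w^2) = (r^2 - 10*r*w + 21*w^2)/(r + 5*w)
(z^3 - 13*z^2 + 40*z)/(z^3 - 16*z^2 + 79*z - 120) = z/(z - 3)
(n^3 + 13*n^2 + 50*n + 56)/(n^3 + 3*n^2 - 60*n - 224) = (n + 2)/(n - 8)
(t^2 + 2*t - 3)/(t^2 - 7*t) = (t^2 + 2*t - 3)/(t*(t - 7))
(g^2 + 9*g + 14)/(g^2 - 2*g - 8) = (g + 7)/(g - 4)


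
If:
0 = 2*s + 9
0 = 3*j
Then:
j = 0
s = -9/2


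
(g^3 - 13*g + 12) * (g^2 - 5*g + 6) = g^5 - 5*g^4 - 7*g^3 + 77*g^2 - 138*g + 72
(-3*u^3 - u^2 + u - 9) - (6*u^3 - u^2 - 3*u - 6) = -9*u^3 + 4*u - 3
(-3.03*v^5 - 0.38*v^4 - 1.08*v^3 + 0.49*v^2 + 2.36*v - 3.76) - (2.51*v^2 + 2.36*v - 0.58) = -3.03*v^5 - 0.38*v^4 - 1.08*v^3 - 2.02*v^2 - 3.18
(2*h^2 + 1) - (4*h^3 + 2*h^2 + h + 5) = -4*h^3 - h - 4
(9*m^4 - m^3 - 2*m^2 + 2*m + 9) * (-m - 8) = -9*m^5 - 71*m^4 + 10*m^3 + 14*m^2 - 25*m - 72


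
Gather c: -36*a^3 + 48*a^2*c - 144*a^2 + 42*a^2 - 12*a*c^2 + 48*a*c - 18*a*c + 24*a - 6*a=-36*a^3 - 102*a^2 - 12*a*c^2 + 18*a + c*(48*a^2 + 30*a)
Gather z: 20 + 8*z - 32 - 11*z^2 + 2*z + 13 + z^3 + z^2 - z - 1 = z^3 - 10*z^2 + 9*z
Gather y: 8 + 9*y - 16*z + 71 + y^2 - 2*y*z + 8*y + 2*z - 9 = y^2 + y*(17 - 2*z) - 14*z + 70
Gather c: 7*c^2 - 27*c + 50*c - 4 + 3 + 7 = 7*c^2 + 23*c + 6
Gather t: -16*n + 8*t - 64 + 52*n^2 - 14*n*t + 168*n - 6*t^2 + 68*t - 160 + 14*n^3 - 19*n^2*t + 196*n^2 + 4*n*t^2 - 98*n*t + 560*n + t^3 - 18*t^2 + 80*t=14*n^3 + 248*n^2 + 712*n + t^3 + t^2*(4*n - 24) + t*(-19*n^2 - 112*n + 156) - 224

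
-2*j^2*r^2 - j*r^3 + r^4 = r^2*(-2*j + r)*(j + r)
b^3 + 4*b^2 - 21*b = b*(b - 3)*(b + 7)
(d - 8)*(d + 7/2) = d^2 - 9*d/2 - 28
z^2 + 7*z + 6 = (z + 1)*(z + 6)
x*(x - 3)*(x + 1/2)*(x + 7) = x^4 + 9*x^3/2 - 19*x^2 - 21*x/2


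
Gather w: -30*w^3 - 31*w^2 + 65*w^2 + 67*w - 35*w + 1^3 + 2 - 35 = -30*w^3 + 34*w^2 + 32*w - 32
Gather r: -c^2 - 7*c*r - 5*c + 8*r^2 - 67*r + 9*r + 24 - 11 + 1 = -c^2 - 5*c + 8*r^2 + r*(-7*c - 58) + 14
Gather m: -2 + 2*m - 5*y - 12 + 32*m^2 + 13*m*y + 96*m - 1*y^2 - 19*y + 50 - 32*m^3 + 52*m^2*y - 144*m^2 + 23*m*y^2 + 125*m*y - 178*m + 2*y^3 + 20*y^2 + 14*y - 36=-32*m^3 + m^2*(52*y - 112) + m*(23*y^2 + 138*y - 80) + 2*y^3 + 19*y^2 - 10*y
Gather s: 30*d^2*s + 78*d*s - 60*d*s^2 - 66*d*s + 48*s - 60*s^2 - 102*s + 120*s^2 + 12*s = s^2*(60 - 60*d) + s*(30*d^2 + 12*d - 42)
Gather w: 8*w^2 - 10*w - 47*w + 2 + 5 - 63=8*w^2 - 57*w - 56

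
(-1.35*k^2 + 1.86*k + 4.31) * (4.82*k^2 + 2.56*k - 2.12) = -6.507*k^4 + 5.5092*k^3 + 28.3978*k^2 + 7.0904*k - 9.1372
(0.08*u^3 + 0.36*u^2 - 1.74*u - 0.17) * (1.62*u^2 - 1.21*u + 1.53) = 0.1296*u^5 + 0.4864*u^4 - 3.132*u^3 + 2.3808*u^2 - 2.4565*u - 0.2601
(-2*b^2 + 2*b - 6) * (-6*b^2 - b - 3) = 12*b^4 - 10*b^3 + 40*b^2 + 18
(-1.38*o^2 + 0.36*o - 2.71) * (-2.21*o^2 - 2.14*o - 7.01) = 3.0498*o^4 + 2.1576*o^3 + 14.8925*o^2 + 3.2758*o + 18.9971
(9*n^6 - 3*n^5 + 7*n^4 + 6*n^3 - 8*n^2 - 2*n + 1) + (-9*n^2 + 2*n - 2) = 9*n^6 - 3*n^5 + 7*n^4 + 6*n^3 - 17*n^2 - 1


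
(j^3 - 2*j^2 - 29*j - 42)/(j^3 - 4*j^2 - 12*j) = (j^2 - 4*j - 21)/(j*(j - 6))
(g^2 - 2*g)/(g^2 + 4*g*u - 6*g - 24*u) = g*(g - 2)/(g^2 + 4*g*u - 6*g - 24*u)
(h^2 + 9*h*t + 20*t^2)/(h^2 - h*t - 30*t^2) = (-h - 4*t)/(-h + 6*t)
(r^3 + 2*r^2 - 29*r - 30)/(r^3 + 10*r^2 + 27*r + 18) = (r - 5)/(r + 3)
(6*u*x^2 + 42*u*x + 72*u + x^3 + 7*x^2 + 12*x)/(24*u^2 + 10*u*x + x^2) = (x^2 + 7*x + 12)/(4*u + x)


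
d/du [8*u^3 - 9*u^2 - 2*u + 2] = 24*u^2 - 18*u - 2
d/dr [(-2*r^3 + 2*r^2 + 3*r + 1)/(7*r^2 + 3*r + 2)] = (-14*r^4 - 12*r^3 - 27*r^2 - 6*r + 3)/(49*r^4 + 42*r^3 + 37*r^2 + 12*r + 4)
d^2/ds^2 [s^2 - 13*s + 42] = 2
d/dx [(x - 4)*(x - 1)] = 2*x - 5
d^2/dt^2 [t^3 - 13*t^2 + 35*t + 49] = 6*t - 26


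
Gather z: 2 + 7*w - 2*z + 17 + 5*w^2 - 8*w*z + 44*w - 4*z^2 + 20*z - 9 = 5*w^2 + 51*w - 4*z^2 + z*(18 - 8*w) + 10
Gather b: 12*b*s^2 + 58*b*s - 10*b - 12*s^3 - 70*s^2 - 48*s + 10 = b*(12*s^2 + 58*s - 10) - 12*s^3 - 70*s^2 - 48*s + 10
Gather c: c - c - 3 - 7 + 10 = 0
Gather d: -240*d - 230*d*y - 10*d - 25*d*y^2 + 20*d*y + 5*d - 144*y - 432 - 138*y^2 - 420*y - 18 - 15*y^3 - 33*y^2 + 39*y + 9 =d*(-25*y^2 - 210*y - 245) - 15*y^3 - 171*y^2 - 525*y - 441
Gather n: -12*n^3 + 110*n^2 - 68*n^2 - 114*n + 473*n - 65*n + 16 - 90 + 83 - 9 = -12*n^3 + 42*n^2 + 294*n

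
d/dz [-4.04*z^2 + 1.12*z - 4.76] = 1.12 - 8.08*z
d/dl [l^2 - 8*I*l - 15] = 2*l - 8*I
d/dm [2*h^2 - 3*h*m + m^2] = -3*h + 2*m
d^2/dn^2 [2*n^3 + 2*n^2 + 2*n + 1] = 12*n + 4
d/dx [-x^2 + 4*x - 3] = 4 - 2*x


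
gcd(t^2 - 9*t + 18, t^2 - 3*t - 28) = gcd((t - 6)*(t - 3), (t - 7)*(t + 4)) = 1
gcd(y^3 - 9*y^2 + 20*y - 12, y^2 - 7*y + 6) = y^2 - 7*y + 6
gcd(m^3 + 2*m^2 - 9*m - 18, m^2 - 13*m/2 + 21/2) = m - 3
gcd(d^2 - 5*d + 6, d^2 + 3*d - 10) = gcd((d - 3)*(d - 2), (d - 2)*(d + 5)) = d - 2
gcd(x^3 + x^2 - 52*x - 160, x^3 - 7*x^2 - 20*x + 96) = x^2 - 4*x - 32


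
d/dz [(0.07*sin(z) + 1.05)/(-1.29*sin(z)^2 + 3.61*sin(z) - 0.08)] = (0.0903*sin(z)^2 + 2.709*sin(z) - 3.7961)*cos(z)/(1.6641*sin(z)^4 - 9.3138*sin(z)^3 + 13.2385*sin(z)^2 - 0.5776*sin(z) + 0.0064)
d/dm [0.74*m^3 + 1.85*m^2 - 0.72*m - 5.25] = 2.22*m^2 + 3.7*m - 0.72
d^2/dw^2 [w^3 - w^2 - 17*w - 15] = 6*w - 2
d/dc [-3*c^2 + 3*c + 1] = 3 - 6*c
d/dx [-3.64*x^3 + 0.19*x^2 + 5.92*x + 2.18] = -10.92*x^2 + 0.38*x + 5.92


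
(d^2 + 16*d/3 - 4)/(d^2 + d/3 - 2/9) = 3*(3*d^2 + 16*d - 12)/(9*d^2 + 3*d - 2)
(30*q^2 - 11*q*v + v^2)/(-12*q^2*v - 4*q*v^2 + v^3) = (-5*q + v)/(v*(2*q + v))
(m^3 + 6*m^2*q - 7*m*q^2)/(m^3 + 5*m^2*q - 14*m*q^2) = (-m + q)/(-m + 2*q)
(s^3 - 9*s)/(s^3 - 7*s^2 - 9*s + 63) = s/(s - 7)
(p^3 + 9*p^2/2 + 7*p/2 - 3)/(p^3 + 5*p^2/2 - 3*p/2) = (p + 2)/p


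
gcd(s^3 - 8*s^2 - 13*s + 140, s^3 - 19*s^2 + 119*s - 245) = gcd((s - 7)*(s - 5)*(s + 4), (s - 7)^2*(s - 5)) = s^2 - 12*s + 35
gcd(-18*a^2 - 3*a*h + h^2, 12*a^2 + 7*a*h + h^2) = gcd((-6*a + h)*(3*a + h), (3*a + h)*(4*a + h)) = 3*a + h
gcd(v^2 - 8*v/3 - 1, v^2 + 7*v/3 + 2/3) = v + 1/3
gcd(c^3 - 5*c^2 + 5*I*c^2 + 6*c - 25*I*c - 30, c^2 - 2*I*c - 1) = c - I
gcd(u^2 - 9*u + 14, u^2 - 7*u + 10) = u - 2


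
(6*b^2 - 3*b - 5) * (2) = 12*b^2 - 6*b - 10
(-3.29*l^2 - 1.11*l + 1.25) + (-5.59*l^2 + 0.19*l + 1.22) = -8.88*l^2 - 0.92*l + 2.47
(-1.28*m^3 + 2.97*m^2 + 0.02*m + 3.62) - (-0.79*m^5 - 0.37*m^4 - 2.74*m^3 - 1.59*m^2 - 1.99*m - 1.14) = 0.79*m^5 + 0.37*m^4 + 1.46*m^3 + 4.56*m^2 + 2.01*m + 4.76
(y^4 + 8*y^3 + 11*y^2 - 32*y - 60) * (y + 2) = y^5 + 10*y^4 + 27*y^3 - 10*y^2 - 124*y - 120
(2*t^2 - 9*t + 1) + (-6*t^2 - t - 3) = -4*t^2 - 10*t - 2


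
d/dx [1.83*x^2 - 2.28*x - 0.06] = 3.66*x - 2.28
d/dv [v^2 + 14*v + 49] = 2*v + 14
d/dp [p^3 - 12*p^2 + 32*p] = 3*p^2 - 24*p + 32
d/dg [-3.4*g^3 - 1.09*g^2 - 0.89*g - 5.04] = -10.2*g^2 - 2.18*g - 0.89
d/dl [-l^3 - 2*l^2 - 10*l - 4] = -3*l^2 - 4*l - 10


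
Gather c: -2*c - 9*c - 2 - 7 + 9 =-11*c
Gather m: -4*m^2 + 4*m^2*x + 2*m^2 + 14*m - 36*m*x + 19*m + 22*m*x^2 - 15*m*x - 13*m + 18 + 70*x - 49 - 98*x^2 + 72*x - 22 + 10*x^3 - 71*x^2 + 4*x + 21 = m^2*(4*x - 2) + m*(22*x^2 - 51*x + 20) + 10*x^3 - 169*x^2 + 146*x - 32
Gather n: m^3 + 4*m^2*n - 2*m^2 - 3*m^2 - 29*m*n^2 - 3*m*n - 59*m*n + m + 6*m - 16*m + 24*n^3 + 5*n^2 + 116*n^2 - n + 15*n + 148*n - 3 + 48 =m^3 - 5*m^2 - 9*m + 24*n^3 + n^2*(121 - 29*m) + n*(4*m^2 - 62*m + 162) + 45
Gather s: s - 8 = s - 8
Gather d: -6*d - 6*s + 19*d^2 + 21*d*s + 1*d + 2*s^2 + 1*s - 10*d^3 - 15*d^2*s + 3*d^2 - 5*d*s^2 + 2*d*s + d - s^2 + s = -10*d^3 + d^2*(22 - 15*s) + d*(-5*s^2 + 23*s - 4) + s^2 - 4*s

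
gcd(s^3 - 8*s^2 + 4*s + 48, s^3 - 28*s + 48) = s - 4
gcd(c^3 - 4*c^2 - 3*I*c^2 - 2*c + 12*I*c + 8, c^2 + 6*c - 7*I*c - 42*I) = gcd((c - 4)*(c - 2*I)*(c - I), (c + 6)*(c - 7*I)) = 1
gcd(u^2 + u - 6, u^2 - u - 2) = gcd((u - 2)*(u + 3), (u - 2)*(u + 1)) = u - 2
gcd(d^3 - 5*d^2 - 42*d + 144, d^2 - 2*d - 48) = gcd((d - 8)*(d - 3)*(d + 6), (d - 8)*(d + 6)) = d^2 - 2*d - 48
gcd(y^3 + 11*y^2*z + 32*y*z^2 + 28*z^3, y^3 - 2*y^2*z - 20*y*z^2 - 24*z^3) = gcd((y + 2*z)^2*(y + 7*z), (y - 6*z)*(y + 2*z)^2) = y^2 + 4*y*z + 4*z^2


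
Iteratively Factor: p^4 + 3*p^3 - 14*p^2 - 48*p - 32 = (p + 2)*(p^3 + p^2 - 16*p - 16) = (p + 2)*(p + 4)*(p^2 - 3*p - 4) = (p + 1)*(p + 2)*(p + 4)*(p - 4)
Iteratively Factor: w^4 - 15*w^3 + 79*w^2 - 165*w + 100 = (w - 4)*(w^3 - 11*w^2 + 35*w - 25) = (w - 5)*(w - 4)*(w^2 - 6*w + 5) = (w - 5)*(w - 4)*(w - 1)*(w - 5)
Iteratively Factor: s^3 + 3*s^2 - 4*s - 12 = (s + 3)*(s^2 - 4) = (s - 2)*(s + 3)*(s + 2)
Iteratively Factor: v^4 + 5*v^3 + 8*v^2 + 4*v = (v + 1)*(v^3 + 4*v^2 + 4*v) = (v + 1)*(v + 2)*(v^2 + 2*v) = v*(v + 1)*(v + 2)*(v + 2)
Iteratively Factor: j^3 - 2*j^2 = (j - 2)*(j^2) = j*(j - 2)*(j)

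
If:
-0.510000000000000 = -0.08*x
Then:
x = 6.38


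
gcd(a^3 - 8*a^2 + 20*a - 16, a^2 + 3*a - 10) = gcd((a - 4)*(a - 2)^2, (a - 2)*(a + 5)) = a - 2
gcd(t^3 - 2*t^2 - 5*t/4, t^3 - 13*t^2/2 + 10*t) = t^2 - 5*t/2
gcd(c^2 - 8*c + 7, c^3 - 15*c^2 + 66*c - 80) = 1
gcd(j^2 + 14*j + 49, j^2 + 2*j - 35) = j + 7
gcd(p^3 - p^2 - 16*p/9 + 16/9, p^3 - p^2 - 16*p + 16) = p - 1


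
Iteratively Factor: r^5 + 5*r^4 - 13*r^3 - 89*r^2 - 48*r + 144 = (r - 1)*(r^4 + 6*r^3 - 7*r^2 - 96*r - 144) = (r - 1)*(r + 4)*(r^3 + 2*r^2 - 15*r - 36) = (r - 4)*(r - 1)*(r + 4)*(r^2 + 6*r + 9) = (r - 4)*(r - 1)*(r + 3)*(r + 4)*(r + 3)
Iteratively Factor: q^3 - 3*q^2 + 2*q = (q)*(q^2 - 3*q + 2) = q*(q - 2)*(q - 1)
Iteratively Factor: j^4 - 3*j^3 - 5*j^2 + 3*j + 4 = (j + 1)*(j^3 - 4*j^2 - j + 4) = (j - 4)*(j + 1)*(j^2 - 1) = (j - 4)*(j - 1)*(j + 1)*(j + 1)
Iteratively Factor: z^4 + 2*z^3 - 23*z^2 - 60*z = (z - 5)*(z^3 + 7*z^2 + 12*z) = z*(z - 5)*(z^2 + 7*z + 12) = z*(z - 5)*(z + 3)*(z + 4)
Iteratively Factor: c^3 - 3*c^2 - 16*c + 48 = (c + 4)*(c^2 - 7*c + 12) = (c - 3)*(c + 4)*(c - 4)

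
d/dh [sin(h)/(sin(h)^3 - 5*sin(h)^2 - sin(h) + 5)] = (-2*sin(h)^3 + 5*sin(h)^2 + 5)/((sin(h) - 5)^2*cos(h)^3)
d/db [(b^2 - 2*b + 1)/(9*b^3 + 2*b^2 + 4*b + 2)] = (-9*b^4 + 36*b^3 - 19*b^2 - 8)/(81*b^6 + 36*b^5 + 76*b^4 + 52*b^3 + 24*b^2 + 16*b + 4)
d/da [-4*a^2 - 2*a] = -8*a - 2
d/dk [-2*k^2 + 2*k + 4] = 2 - 4*k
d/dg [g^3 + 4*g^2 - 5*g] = 3*g^2 + 8*g - 5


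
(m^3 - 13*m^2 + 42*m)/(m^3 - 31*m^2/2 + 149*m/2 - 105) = 2*m/(2*m - 5)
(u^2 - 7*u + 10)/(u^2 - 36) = (u^2 - 7*u + 10)/(u^2 - 36)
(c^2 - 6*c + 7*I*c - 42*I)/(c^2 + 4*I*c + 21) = (c - 6)/(c - 3*I)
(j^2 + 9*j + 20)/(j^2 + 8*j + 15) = (j + 4)/(j + 3)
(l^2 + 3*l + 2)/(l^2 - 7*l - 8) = (l + 2)/(l - 8)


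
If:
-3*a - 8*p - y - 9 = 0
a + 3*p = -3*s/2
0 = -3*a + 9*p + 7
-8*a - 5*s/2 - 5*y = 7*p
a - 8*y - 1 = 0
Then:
No Solution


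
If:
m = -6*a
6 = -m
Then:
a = 1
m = -6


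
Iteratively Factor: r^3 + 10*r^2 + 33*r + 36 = (r + 3)*(r^2 + 7*r + 12) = (r + 3)*(r + 4)*(r + 3)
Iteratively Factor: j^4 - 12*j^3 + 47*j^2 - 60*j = (j - 4)*(j^3 - 8*j^2 + 15*j) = (j - 4)*(j - 3)*(j^2 - 5*j) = (j - 5)*(j - 4)*(j - 3)*(j)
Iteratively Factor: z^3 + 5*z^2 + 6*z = (z)*(z^2 + 5*z + 6) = z*(z + 3)*(z + 2)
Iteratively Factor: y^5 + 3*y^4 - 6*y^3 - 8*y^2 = (y + 4)*(y^4 - y^3 - 2*y^2) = y*(y + 4)*(y^3 - y^2 - 2*y) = y^2*(y + 4)*(y^2 - y - 2) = y^2*(y - 2)*(y + 4)*(y + 1)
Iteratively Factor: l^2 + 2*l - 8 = (l - 2)*(l + 4)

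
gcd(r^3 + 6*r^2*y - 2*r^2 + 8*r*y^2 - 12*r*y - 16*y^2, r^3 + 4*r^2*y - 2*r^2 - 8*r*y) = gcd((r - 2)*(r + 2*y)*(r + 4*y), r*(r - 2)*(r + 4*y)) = r^2 + 4*r*y - 2*r - 8*y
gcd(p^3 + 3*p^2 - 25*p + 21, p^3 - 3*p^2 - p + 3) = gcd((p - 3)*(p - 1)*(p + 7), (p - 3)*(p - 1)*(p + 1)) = p^2 - 4*p + 3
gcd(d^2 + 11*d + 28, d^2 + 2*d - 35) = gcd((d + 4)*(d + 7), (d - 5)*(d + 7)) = d + 7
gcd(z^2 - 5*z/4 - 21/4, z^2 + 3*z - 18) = z - 3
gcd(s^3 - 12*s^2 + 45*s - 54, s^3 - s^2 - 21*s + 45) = s^2 - 6*s + 9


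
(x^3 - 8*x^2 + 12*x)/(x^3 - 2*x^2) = (x - 6)/x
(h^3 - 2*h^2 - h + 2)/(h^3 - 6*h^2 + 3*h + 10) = (h - 1)/(h - 5)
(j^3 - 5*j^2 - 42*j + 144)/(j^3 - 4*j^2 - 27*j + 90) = (j^2 - 2*j - 48)/(j^2 - j - 30)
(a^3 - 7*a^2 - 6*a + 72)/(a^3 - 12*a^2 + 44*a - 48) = (a + 3)/(a - 2)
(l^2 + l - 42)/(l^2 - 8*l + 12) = (l + 7)/(l - 2)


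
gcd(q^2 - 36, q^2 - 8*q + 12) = q - 6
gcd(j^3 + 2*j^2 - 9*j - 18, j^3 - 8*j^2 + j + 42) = j^2 - j - 6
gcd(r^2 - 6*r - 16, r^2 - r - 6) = r + 2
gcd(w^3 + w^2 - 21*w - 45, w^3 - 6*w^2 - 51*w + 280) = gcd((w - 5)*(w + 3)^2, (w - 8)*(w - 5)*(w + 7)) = w - 5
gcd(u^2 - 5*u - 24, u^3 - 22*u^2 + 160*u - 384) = u - 8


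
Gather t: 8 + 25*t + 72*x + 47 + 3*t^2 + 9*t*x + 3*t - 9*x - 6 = 3*t^2 + t*(9*x + 28) + 63*x + 49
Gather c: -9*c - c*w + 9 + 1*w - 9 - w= c*(-w - 9)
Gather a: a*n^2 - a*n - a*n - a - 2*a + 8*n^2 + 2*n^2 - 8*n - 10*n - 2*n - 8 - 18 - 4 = a*(n^2 - 2*n - 3) + 10*n^2 - 20*n - 30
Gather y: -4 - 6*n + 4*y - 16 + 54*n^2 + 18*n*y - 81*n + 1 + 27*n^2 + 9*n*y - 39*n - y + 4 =81*n^2 - 126*n + y*(27*n + 3) - 15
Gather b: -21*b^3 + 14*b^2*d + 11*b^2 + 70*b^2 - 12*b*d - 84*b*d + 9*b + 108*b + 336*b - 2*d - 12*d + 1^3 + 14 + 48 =-21*b^3 + b^2*(14*d + 81) + b*(453 - 96*d) - 14*d + 63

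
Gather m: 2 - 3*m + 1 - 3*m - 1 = 2 - 6*m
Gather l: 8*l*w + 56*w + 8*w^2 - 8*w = 8*l*w + 8*w^2 + 48*w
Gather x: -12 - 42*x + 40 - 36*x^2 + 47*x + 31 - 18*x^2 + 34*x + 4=-54*x^2 + 39*x + 63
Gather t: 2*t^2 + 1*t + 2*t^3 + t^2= 2*t^3 + 3*t^2 + t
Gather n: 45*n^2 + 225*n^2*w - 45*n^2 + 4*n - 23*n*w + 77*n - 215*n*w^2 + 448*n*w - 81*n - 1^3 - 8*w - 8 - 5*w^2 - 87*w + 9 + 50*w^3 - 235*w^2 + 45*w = 225*n^2*w + n*(-215*w^2 + 425*w) + 50*w^3 - 240*w^2 - 50*w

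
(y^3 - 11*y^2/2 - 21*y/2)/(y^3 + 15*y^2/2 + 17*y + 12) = y*(y - 7)/(y^2 + 6*y + 8)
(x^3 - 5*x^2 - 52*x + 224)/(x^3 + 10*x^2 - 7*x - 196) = (x - 8)/(x + 7)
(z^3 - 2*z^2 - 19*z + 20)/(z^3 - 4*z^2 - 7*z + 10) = (z + 4)/(z + 2)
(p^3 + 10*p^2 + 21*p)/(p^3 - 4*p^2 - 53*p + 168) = p*(p + 3)/(p^2 - 11*p + 24)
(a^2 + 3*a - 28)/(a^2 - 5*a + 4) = (a + 7)/(a - 1)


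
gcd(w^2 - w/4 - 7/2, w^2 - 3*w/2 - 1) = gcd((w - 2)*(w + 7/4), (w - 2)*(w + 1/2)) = w - 2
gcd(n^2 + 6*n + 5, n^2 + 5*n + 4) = n + 1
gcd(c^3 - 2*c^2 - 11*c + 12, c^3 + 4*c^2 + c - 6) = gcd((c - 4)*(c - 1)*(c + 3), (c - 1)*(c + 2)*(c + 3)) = c^2 + 2*c - 3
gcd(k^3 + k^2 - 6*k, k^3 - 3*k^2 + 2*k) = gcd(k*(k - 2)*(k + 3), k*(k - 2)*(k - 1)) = k^2 - 2*k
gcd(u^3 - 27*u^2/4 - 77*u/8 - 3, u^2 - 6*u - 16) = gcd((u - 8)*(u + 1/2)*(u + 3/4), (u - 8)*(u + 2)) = u - 8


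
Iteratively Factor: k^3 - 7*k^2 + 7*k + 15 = (k - 3)*(k^2 - 4*k - 5) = (k - 3)*(k + 1)*(k - 5)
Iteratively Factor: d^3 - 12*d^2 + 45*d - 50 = (d - 5)*(d^2 - 7*d + 10) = (d - 5)*(d - 2)*(d - 5)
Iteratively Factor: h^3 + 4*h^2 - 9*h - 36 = (h + 3)*(h^2 + h - 12) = (h + 3)*(h + 4)*(h - 3)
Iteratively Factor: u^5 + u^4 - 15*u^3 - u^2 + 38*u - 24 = (u + 2)*(u^4 - u^3 - 13*u^2 + 25*u - 12) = (u - 1)*(u + 2)*(u^3 - 13*u + 12) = (u - 1)^2*(u + 2)*(u^2 + u - 12) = (u - 1)^2*(u + 2)*(u + 4)*(u - 3)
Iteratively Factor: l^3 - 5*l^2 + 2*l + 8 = (l - 2)*(l^2 - 3*l - 4) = (l - 2)*(l + 1)*(l - 4)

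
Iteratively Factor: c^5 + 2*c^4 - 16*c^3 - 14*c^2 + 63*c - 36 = (c + 4)*(c^4 - 2*c^3 - 8*c^2 + 18*c - 9) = (c - 1)*(c + 4)*(c^3 - c^2 - 9*c + 9) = (c - 1)*(c + 3)*(c + 4)*(c^2 - 4*c + 3) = (c - 3)*(c - 1)*(c + 3)*(c + 4)*(c - 1)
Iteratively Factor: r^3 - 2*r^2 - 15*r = (r - 5)*(r^2 + 3*r) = (r - 5)*(r + 3)*(r)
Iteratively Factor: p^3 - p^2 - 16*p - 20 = (p + 2)*(p^2 - 3*p - 10) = (p + 2)^2*(p - 5)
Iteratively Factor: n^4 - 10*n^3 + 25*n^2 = (n)*(n^3 - 10*n^2 + 25*n) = n^2*(n^2 - 10*n + 25) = n^2*(n - 5)*(n - 5)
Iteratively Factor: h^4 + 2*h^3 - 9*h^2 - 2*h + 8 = (h + 1)*(h^3 + h^2 - 10*h + 8) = (h - 2)*(h + 1)*(h^2 + 3*h - 4) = (h - 2)*(h + 1)*(h + 4)*(h - 1)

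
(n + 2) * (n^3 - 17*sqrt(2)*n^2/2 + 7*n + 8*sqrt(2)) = n^4 - 17*sqrt(2)*n^3/2 + 2*n^3 - 17*sqrt(2)*n^2 + 7*n^2 + 8*sqrt(2)*n + 14*n + 16*sqrt(2)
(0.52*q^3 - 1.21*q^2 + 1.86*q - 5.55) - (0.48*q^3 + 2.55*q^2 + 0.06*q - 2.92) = 0.04*q^3 - 3.76*q^2 + 1.8*q - 2.63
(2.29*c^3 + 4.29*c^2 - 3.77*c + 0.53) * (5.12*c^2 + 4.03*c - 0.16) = 11.7248*c^5 + 31.1935*c^4 - 2.3801*c^3 - 13.1659*c^2 + 2.7391*c - 0.0848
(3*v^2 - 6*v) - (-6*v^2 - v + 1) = 9*v^2 - 5*v - 1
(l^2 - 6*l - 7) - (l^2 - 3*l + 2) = -3*l - 9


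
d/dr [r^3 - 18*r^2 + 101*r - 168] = 3*r^2 - 36*r + 101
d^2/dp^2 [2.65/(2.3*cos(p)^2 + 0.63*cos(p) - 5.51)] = (-56.074*(1 - cos(p)^2)^2 - 11.51955*cos(p)^3 - 163.422585*cos(p)^2 + 13.840155*cos(p) + 125.34447)/(2.3*cos(p)^2 + 0.63*cos(p) - 5.51)^3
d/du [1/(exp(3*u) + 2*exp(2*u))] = (-3*exp(u) - 4)*exp(-2*u)/(exp(u) + 2)^2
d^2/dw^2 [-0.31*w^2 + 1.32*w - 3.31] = -0.620000000000000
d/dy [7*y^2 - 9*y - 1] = 14*y - 9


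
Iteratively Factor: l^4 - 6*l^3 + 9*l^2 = (l)*(l^3 - 6*l^2 + 9*l) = l*(l - 3)*(l^2 - 3*l) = l*(l - 3)^2*(l)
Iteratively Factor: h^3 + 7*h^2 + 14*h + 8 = (h + 2)*(h^2 + 5*h + 4) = (h + 1)*(h + 2)*(h + 4)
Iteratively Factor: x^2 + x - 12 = (x + 4)*(x - 3)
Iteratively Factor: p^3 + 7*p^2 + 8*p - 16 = (p + 4)*(p^2 + 3*p - 4) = (p + 4)^2*(p - 1)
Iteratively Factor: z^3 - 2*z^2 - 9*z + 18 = (z - 3)*(z^2 + z - 6) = (z - 3)*(z - 2)*(z + 3)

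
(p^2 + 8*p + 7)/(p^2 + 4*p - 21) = (p + 1)/(p - 3)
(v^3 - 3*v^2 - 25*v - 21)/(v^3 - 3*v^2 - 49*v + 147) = (v^2 + 4*v + 3)/(v^2 + 4*v - 21)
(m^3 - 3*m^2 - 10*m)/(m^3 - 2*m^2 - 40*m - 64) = m*(m - 5)/(m^2 - 4*m - 32)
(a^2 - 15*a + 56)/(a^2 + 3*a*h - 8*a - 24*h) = (a - 7)/(a + 3*h)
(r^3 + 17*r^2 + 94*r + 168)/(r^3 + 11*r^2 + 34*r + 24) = (r + 7)/(r + 1)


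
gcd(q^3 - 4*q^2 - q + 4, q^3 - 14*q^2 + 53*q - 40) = q - 1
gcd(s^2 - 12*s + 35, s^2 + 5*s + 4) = 1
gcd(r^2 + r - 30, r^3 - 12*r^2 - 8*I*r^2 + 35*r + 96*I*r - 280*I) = r - 5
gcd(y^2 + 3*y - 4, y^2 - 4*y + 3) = y - 1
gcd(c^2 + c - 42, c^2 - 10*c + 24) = c - 6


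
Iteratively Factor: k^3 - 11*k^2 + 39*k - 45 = (k - 5)*(k^2 - 6*k + 9) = (k - 5)*(k - 3)*(k - 3)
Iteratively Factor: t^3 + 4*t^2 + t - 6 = (t - 1)*(t^2 + 5*t + 6) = (t - 1)*(t + 2)*(t + 3)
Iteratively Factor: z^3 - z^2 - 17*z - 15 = (z + 3)*(z^2 - 4*z - 5) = (z - 5)*(z + 3)*(z + 1)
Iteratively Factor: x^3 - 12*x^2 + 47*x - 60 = (x - 4)*(x^2 - 8*x + 15) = (x - 4)*(x - 3)*(x - 5)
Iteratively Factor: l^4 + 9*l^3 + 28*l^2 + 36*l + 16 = (l + 2)*(l^3 + 7*l^2 + 14*l + 8) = (l + 2)^2*(l^2 + 5*l + 4) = (l + 1)*(l + 2)^2*(l + 4)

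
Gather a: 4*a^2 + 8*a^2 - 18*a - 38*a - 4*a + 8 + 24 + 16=12*a^2 - 60*a + 48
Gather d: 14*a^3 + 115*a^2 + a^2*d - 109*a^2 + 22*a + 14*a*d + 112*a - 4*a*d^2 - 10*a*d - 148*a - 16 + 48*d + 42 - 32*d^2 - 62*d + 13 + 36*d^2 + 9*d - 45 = 14*a^3 + 6*a^2 - 14*a + d^2*(4 - 4*a) + d*(a^2 + 4*a - 5) - 6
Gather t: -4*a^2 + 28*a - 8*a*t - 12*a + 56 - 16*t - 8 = -4*a^2 + 16*a + t*(-8*a - 16) + 48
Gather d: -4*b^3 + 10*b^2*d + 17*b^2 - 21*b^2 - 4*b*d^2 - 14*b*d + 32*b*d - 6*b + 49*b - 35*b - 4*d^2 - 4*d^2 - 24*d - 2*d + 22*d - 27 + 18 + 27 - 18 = -4*b^3 - 4*b^2 + 8*b + d^2*(-4*b - 8) + d*(10*b^2 + 18*b - 4)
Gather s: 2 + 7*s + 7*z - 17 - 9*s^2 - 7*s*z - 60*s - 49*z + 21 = -9*s^2 + s*(-7*z - 53) - 42*z + 6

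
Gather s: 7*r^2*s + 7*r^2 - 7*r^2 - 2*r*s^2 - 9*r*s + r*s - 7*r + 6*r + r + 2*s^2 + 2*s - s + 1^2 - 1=s^2*(2 - 2*r) + s*(7*r^2 - 8*r + 1)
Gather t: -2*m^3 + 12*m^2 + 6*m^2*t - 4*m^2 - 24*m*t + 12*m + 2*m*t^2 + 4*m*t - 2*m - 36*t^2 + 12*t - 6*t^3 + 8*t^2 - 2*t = -2*m^3 + 8*m^2 + 10*m - 6*t^3 + t^2*(2*m - 28) + t*(6*m^2 - 20*m + 10)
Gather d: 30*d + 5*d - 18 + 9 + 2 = 35*d - 7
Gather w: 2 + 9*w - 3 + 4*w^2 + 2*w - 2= 4*w^2 + 11*w - 3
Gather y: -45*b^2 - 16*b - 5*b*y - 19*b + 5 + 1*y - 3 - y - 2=-45*b^2 - 5*b*y - 35*b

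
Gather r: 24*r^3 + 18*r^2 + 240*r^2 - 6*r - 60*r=24*r^3 + 258*r^2 - 66*r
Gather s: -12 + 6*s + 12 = 6*s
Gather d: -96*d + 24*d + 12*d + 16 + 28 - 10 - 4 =30 - 60*d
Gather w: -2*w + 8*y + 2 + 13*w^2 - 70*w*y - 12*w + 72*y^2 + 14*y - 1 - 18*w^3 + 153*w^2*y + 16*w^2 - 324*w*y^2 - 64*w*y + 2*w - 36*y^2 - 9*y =-18*w^3 + w^2*(153*y + 29) + w*(-324*y^2 - 134*y - 12) + 36*y^2 + 13*y + 1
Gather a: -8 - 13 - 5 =-26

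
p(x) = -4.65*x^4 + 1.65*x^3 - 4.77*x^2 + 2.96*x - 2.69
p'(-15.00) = 64034.81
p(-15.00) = -242095.34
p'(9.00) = -13241.35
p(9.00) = -29668.22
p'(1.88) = -121.07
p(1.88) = -61.11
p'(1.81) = -108.38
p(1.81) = -53.08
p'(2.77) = -380.81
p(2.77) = -269.78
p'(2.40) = -248.55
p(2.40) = -154.53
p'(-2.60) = 388.14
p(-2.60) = -284.13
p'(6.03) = -3952.75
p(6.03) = -5944.34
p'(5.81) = -3533.26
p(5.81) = -5121.46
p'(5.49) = -2977.95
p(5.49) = -4081.36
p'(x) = -18.6*x^3 + 4.95*x^2 - 9.54*x + 2.96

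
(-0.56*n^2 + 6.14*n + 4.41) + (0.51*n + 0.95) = -0.56*n^2 + 6.65*n + 5.36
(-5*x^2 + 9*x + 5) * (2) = -10*x^2 + 18*x + 10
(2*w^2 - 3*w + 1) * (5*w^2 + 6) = 10*w^4 - 15*w^3 + 17*w^2 - 18*w + 6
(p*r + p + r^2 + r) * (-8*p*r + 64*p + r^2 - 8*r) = -8*p^2*r^2 + 56*p^2*r + 64*p^2 - 7*p*r^3 + 49*p*r^2 + 56*p*r + r^4 - 7*r^3 - 8*r^2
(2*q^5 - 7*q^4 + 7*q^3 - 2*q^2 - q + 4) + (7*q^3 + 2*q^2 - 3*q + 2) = 2*q^5 - 7*q^4 + 14*q^3 - 4*q + 6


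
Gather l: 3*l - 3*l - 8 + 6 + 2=0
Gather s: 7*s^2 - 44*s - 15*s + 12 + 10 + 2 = 7*s^2 - 59*s + 24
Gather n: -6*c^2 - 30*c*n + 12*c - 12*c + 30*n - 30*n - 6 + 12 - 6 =-6*c^2 - 30*c*n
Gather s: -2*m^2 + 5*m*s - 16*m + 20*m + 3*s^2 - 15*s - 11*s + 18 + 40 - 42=-2*m^2 + 4*m + 3*s^2 + s*(5*m - 26) + 16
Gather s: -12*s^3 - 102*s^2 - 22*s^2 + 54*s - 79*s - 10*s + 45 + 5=-12*s^3 - 124*s^2 - 35*s + 50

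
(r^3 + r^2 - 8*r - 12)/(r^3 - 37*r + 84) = (r^2 + 4*r + 4)/(r^2 + 3*r - 28)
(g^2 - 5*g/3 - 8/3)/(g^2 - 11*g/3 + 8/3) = (g + 1)/(g - 1)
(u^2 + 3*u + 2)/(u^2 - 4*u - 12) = (u + 1)/(u - 6)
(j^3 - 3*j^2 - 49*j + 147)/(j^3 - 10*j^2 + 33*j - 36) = (j^2 - 49)/(j^2 - 7*j + 12)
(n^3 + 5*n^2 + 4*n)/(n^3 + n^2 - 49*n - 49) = n*(n + 4)/(n^2 - 49)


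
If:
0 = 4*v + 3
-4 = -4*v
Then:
No Solution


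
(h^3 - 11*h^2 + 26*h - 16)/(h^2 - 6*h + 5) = (h^2 - 10*h + 16)/(h - 5)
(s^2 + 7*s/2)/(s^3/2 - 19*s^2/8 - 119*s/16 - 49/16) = 8*s*(2*s + 7)/(8*s^3 - 38*s^2 - 119*s - 49)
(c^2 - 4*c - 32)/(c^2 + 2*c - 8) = (c - 8)/(c - 2)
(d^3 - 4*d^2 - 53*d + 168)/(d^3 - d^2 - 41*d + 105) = (d - 8)/(d - 5)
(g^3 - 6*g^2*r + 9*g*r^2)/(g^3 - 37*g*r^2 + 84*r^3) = g*(-g + 3*r)/(-g^2 - 3*g*r + 28*r^2)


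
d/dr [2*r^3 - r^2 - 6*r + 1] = 6*r^2 - 2*r - 6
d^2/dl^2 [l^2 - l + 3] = 2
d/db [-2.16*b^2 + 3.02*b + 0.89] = 3.02 - 4.32*b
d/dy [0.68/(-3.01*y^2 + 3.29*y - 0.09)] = (4.0936*y - 2.2372)/(3.01*y^2 - 3.29*y + 0.09)^2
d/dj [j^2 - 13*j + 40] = 2*j - 13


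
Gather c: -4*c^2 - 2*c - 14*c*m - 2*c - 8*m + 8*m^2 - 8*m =-4*c^2 + c*(-14*m - 4) + 8*m^2 - 16*m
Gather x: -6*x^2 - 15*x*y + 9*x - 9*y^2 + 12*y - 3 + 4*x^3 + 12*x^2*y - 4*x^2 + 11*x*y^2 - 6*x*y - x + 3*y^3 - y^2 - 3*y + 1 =4*x^3 + x^2*(12*y - 10) + x*(11*y^2 - 21*y + 8) + 3*y^3 - 10*y^2 + 9*y - 2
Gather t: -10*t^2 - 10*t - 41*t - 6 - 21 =-10*t^2 - 51*t - 27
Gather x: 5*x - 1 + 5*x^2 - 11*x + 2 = 5*x^2 - 6*x + 1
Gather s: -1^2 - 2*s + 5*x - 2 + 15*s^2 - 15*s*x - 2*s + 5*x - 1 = 15*s^2 + s*(-15*x - 4) + 10*x - 4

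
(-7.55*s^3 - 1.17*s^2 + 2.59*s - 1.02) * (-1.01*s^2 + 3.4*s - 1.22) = 7.6255*s^5 - 24.4883*s^4 + 2.6171*s^3 + 11.2636*s^2 - 6.6278*s + 1.2444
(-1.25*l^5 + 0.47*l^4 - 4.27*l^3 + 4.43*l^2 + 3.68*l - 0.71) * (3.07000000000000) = -3.8375*l^5 + 1.4429*l^4 - 13.1089*l^3 + 13.6001*l^2 + 11.2976*l - 2.1797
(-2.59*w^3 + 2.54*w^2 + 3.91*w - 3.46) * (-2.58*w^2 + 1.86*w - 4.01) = 6.6822*w^5 - 11.3706*w^4 + 5.0225*w^3 + 6.014*w^2 - 22.1147*w + 13.8746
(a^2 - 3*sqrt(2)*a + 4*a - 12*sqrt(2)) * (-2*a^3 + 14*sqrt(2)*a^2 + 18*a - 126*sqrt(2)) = -2*a^5 - 8*a^4 + 20*sqrt(2)*a^4 - 66*a^3 + 80*sqrt(2)*a^3 - 264*a^2 - 180*sqrt(2)*a^2 - 720*sqrt(2)*a + 756*a + 3024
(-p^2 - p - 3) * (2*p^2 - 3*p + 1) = -2*p^4 + p^3 - 4*p^2 + 8*p - 3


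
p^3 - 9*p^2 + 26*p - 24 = (p - 4)*(p - 3)*(p - 2)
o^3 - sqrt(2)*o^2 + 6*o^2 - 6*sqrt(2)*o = o*(o + 6)*(o - sqrt(2))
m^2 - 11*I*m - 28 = (m - 7*I)*(m - 4*I)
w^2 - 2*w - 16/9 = (w - 8/3)*(w + 2/3)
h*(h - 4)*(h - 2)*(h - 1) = h^4 - 7*h^3 + 14*h^2 - 8*h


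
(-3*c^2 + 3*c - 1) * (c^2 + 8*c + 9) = -3*c^4 - 21*c^3 - 4*c^2 + 19*c - 9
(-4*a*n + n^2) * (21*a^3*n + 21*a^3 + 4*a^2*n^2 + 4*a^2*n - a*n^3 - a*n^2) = -84*a^4*n^2 - 84*a^4*n + 5*a^3*n^3 + 5*a^3*n^2 + 8*a^2*n^4 + 8*a^2*n^3 - a*n^5 - a*n^4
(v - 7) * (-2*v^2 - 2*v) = -2*v^3 + 12*v^2 + 14*v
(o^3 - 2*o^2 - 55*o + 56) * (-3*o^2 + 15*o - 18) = -3*o^5 + 21*o^4 + 117*o^3 - 957*o^2 + 1830*o - 1008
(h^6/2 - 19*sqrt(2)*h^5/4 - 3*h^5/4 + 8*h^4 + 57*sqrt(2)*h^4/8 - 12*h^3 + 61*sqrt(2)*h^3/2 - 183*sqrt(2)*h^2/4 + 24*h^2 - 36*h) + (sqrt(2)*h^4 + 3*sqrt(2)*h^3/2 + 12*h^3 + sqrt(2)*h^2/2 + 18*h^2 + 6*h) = h^6/2 - 19*sqrt(2)*h^5/4 - 3*h^5/4 + 8*h^4 + 65*sqrt(2)*h^4/8 + 32*sqrt(2)*h^3 - 181*sqrt(2)*h^2/4 + 42*h^2 - 30*h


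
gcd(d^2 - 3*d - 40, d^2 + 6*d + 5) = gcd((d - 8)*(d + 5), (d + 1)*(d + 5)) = d + 5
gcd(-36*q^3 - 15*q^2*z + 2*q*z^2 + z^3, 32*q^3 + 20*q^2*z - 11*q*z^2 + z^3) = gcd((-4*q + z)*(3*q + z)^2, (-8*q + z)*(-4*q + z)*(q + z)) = -4*q + z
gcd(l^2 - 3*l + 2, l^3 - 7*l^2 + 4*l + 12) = l - 2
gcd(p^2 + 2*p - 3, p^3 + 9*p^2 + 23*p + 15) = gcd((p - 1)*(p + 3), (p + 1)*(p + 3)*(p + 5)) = p + 3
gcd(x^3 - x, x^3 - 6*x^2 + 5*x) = x^2 - x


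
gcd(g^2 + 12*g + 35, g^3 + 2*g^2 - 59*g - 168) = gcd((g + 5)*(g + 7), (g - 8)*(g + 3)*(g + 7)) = g + 7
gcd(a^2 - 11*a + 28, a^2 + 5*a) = 1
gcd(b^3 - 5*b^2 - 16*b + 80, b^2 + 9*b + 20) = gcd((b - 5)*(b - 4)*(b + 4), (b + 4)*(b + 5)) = b + 4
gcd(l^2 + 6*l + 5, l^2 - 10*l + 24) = 1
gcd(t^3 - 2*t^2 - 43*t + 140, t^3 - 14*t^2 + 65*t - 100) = t^2 - 9*t + 20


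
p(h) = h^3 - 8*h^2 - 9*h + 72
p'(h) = 3*h^2 - 16*h - 9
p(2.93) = 2.10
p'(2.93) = -30.13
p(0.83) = 59.59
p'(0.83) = -20.21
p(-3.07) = -4.70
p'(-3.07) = 68.39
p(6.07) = -53.74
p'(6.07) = 4.41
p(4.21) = -33.06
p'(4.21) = -23.19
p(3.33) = -9.76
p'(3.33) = -29.01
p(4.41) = -37.51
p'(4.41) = -21.22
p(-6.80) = -551.15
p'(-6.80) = 238.52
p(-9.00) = -1224.00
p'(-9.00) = 378.00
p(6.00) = -54.00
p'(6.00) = 3.00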